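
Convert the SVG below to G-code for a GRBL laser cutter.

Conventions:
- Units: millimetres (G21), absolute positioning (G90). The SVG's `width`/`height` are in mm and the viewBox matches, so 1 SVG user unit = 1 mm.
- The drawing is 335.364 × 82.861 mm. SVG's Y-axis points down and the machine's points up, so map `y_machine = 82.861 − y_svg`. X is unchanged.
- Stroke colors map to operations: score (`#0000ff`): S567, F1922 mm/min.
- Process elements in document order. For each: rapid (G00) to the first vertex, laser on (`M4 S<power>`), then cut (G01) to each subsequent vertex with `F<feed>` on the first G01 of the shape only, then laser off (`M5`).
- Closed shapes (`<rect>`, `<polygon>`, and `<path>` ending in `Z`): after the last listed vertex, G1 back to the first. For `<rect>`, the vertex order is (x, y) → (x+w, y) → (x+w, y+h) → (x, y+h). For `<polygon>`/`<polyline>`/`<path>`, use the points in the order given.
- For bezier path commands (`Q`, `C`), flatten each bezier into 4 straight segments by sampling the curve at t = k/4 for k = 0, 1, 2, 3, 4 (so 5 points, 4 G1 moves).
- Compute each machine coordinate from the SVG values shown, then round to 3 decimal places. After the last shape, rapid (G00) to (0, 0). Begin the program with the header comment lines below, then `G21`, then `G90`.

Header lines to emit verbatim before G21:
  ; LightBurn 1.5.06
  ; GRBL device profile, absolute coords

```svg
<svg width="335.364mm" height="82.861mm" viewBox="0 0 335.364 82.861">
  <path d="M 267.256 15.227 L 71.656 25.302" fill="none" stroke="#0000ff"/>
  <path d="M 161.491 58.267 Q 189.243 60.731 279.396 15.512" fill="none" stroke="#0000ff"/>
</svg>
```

1 u = 1 mm; y_m = 82.861 − y.

[1] `<path>` line segment, #0000ff→score S567 F1922: (267.256,67.634) → (71.656,57.559)

[2] `<path>` quadratic bezier, #0000ff→score S567 F1922: (161.491,24.594) → (179.267,26.342) → (204.843,34.051) → (238.220,47.720) → (279.396,67.349)

; LightBurn 1.5.06
; GRBL device profile, absolute coords
G21
G90
G00 X267.256 Y67.634
M4 S567
G01 X71.656 Y57.559 F1922
M5
G00 X161.491 Y24.594
M4 S567
G01 X179.267 Y26.342 F1922
G01 X204.843 Y34.051
G01 X238.220 Y47.720
G01 X279.396 Y67.349
M5
G00 X0.000 Y0.000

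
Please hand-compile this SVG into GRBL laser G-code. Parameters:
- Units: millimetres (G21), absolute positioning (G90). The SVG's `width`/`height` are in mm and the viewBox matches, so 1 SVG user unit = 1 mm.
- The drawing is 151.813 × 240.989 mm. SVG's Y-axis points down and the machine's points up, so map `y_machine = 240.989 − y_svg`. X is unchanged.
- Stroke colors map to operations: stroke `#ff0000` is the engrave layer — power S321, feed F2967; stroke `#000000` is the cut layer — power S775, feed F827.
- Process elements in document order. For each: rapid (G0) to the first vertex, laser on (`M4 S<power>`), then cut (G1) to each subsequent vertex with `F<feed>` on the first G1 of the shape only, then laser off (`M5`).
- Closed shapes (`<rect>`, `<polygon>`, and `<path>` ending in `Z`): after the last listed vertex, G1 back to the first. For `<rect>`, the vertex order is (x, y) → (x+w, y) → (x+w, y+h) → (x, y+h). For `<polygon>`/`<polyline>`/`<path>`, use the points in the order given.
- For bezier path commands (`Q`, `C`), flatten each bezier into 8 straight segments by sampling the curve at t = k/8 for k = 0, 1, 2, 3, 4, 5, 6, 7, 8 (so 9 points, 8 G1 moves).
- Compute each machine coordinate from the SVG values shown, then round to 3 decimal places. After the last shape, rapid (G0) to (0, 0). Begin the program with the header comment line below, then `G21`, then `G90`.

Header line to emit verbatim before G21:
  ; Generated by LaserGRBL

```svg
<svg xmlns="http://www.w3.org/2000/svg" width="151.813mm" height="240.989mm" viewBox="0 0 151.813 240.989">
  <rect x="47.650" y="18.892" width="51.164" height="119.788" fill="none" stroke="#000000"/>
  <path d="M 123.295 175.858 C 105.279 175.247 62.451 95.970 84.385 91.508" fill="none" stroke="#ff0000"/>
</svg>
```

viewBox `0 0 151.813 240.989` with mm width/height → 1 unit = 1 mm. Flip: y_m = 240.989 − y_svg.

**Shape 1** — `<rect>` rectangle, stroke `#000000` → cut (S775, F827). Machine vertices: (47.650,222.097) → (98.814,222.097) → (98.814,102.309) → (47.650,102.309) → (47.650,222.097). Closed: final G1 returns to the first vertex.

**Shape 2** — `<path>` cubic bezier, stroke `#ff0000` → engrave (S321, F2967). Control points (SVG): P0=(123.295,175.858), P1=(105.279,175.247), P2=(62.451,95.970), P3=(84.385,91.508); sampled at t=k/8. Machine vertices: (123.295,65.131) → (115.551,68.748) → (106.530,77.941) → (97.283,90.912) → (88.859,105.862) → (82.307,120.992) → (78.678,134.505) → (79.021,144.601) → (84.385,149.481). Open path.

; Generated by LaserGRBL
G21
G90
G0 X47.650 Y222.097
M4 S775
G1 X98.814 Y222.097 F827
G1 X98.814 Y102.309
G1 X47.650 Y102.309
G1 X47.650 Y222.097
M5
G0 X123.295 Y65.131
M4 S321
G1 X115.551 Y68.748 F2967
G1 X106.530 Y77.941
G1 X97.283 Y90.912
G1 X88.859 Y105.862
G1 X82.307 Y120.992
G1 X78.678 Y134.505
G1 X79.021 Y144.601
G1 X84.385 Y149.481
M5
G0 X0.000 Y0.000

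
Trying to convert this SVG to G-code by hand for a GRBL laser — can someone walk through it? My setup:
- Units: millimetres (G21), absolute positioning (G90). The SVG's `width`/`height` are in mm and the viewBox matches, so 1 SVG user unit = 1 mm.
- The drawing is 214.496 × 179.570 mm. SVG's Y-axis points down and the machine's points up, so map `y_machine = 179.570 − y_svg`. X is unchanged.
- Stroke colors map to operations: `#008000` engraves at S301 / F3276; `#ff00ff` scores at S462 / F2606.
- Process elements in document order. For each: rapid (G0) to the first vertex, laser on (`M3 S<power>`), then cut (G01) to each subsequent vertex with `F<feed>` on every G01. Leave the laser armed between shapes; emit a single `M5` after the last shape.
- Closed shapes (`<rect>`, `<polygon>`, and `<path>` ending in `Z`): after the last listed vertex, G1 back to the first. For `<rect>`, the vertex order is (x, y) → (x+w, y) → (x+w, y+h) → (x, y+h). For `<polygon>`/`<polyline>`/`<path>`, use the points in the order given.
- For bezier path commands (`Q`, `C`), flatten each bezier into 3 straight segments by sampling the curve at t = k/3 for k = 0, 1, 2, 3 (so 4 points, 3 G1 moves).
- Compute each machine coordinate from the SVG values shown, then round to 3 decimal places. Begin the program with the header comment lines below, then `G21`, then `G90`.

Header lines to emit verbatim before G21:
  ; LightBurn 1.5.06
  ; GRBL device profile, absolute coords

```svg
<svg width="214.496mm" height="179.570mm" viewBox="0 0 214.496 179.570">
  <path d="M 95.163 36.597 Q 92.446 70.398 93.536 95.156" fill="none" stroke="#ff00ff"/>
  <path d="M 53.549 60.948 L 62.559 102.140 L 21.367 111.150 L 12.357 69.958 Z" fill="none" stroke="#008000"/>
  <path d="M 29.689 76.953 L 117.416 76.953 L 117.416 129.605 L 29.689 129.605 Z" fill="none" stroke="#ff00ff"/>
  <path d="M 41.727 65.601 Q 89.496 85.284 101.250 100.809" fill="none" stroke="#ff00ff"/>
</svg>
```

1 u = 1 mm; y_m = 179.570 − y.

[1] `<path>` quadratic bezier, #ff00ff→score S462 F2606: (95.163,142.973) → (93.775,121.444) → (93.232,101.924) → (93.536,84.414)

[2] `<path>` regular polygon, #008000→engrave S301 F3276: (53.549,118.622) → (62.559,77.430) → (21.367,68.420) → (12.357,109.612) → (53.549,118.622) (closed)

[3] `<path>` rectangle, #ff00ff→score S462 F2606: (29.689,102.617) → (117.416,102.617) → (117.416,49.965) → (29.689,49.965) → (29.689,102.617) (closed)

[4] `<path>` quadratic bezier, #ff00ff→score S462 F2606: (41.727,113.969) → (69.571,101.309) → (89.412,89.573) → (101.250,78.761)

; LightBurn 1.5.06
; GRBL device profile, absolute coords
G21
G90
G0 X95.163 Y142.973
M3 S462
G01 X93.775 Y121.444 F2606
G01 X93.232 Y101.924 F2606
G01 X93.536 Y84.414 F2606
G0 X53.549 Y118.622
M3 S301
G01 X62.559 Y77.430 F3276
G01 X21.367 Y68.420 F3276
G01 X12.357 Y109.612 F3276
G01 X53.549 Y118.622 F3276
G0 X29.689 Y102.617
M3 S462
G01 X117.416 Y102.617 F2606
G01 X117.416 Y49.965 F2606
G01 X29.689 Y49.965 F2606
G01 X29.689 Y102.617 F2606
G0 X41.727 Y113.969
M3 S462
G01 X69.571 Y101.309 F2606
G01 X89.412 Y89.573 F2606
G01 X101.250 Y78.761 F2606
M5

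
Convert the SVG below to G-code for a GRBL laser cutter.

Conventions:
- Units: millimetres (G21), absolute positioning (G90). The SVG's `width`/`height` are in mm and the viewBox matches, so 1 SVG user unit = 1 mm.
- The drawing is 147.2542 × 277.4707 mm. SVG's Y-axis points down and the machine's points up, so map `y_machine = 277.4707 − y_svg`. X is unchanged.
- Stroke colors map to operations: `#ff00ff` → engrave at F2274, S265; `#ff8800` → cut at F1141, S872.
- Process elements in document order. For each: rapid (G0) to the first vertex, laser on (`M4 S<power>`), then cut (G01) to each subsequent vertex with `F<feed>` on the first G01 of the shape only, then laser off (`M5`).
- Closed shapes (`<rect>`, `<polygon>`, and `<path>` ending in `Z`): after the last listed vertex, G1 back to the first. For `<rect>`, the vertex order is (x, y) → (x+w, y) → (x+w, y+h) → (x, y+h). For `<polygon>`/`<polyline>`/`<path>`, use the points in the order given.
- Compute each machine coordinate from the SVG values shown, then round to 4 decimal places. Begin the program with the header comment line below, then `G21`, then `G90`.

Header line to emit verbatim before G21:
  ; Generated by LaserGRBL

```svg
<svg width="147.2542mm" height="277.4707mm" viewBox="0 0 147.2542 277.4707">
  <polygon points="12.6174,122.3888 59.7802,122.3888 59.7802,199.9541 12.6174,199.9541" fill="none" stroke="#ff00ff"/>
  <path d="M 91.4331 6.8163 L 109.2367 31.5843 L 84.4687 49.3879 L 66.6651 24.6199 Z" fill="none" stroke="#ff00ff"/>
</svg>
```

; Generated by LaserGRBL
G21
G90
G0 X12.6174 Y155.0819
M4 S265
G01 X59.7802 Y155.0819 F2274
G01 X59.7802 Y77.5166
G01 X12.6174 Y77.5166
G01 X12.6174 Y155.0819
M5
G0 X91.4331 Y270.6544
M4 S265
G01 X109.2367 Y245.8864 F2274
G01 X84.4687 Y228.0828
G01 X66.6651 Y252.8508
G01 X91.4331 Y270.6544
M5

1 u = 1 mm; y_m = 277.4707 − y.

[1] `<polygon>` rectangle, #ff00ff→engrave S265 F2274: (12.6174,155.0819) → (59.7802,155.0819) → (59.7802,77.5166) → (12.6174,77.5166) → (12.6174,155.0819) (closed)

[2] `<path>` regular polygon, #ff00ff→engrave S265 F2274: (91.4331,270.6544) → (109.2367,245.8864) → (84.4687,228.0828) → (66.6651,252.8508) → (91.4331,270.6544) (closed)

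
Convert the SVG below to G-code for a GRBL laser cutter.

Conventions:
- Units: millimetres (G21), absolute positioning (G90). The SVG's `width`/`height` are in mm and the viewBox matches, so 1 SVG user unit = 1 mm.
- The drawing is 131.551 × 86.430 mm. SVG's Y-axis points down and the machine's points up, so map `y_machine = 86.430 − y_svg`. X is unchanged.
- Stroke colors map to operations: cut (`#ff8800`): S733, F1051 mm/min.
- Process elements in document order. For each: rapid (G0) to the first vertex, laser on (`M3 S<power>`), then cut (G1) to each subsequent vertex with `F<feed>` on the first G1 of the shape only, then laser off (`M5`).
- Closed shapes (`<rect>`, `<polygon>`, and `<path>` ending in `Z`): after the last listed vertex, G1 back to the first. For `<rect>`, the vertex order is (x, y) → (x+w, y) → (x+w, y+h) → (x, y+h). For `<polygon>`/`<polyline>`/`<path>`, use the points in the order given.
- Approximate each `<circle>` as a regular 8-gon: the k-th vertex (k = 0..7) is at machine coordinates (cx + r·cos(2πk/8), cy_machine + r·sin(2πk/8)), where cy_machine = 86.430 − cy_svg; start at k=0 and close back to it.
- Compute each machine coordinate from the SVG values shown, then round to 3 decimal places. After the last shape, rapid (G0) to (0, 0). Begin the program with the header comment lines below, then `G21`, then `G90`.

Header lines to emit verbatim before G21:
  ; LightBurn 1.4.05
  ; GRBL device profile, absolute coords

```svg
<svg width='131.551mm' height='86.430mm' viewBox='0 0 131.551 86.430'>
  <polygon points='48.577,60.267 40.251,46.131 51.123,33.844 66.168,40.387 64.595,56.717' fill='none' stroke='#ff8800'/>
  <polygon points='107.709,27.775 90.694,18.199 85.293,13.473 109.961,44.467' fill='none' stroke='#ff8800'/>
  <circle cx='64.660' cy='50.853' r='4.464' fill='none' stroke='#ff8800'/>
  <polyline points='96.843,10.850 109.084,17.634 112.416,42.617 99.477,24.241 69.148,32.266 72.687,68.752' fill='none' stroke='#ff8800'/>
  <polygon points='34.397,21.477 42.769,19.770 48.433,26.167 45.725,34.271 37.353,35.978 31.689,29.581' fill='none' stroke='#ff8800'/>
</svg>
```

Since the viewBox matches the mm dimensions, user units are millimetres directly. The only transform is the Y-flip y_m = 86.430 − y_svg.

Shape 1 is a regular polygon drawn with `<polygon>`. Its stroke #ff8800 means cut at S733, F1051. After flipping Y the toolpath is (48.577,26.163) → (40.251,40.299) → (51.123,52.586) → (66.168,46.043) → (64.595,29.713) → (48.577,26.163), returning to the start.

Shape 2 is a closed polygon drawn with `<polygon>`. Its stroke #ff8800 means cut at S733, F1051. After flipping Y the toolpath is (107.709,58.655) → (90.694,68.231) → (85.293,72.957) → (109.961,41.963) → (107.709,58.655), returning to the start.

Shape 3 is a circle drawn with `<circle>`. Its stroke #ff8800 means cut at S733, F1051. After flipping Y the toolpath is (69.124,35.577) → (67.817,38.734) → (64.660,40.041) → (61.503,38.734) → (60.196,35.577) → (61.503,32.420) → (64.660,31.113) → (67.817,32.420) → (69.124,35.577), returning to the start.

Shape 4 is a open polyline drawn with `<polyline>`. Its stroke #ff8800 means cut at S733, F1051. After flipping Y the toolpath is (96.843,75.580) → (109.084,68.796) → (112.416,43.813) → (99.477,62.189) → (69.148,54.164) → (72.687,17.678).

Shape 5 is a regular polygon drawn with `<polygon>`. Its stroke #ff8800 means cut at S733, F1051. After flipping Y the toolpath is (34.397,64.953) → (42.769,66.660) → (48.433,60.263) → (45.725,52.159) → (37.353,50.452) → (31.689,56.849) → (34.397,64.953), returning to the start.

; LightBurn 1.4.05
; GRBL device profile, absolute coords
G21
G90
G0 X48.577 Y26.163
M3 S733
G1 X40.251 Y40.299 F1051
G1 X51.123 Y52.586
G1 X66.168 Y46.043
G1 X64.595 Y29.713
G1 X48.577 Y26.163
M5
G0 X107.709 Y58.655
M3 S733
G1 X90.694 Y68.231 F1051
G1 X85.293 Y72.957
G1 X109.961 Y41.963
G1 X107.709 Y58.655
M5
G0 X69.124 Y35.577
M3 S733
G1 X67.817 Y38.734 F1051
G1 X64.660 Y40.041
G1 X61.503 Y38.734
G1 X60.196 Y35.577
G1 X61.503 Y32.420
G1 X64.660 Y31.113
G1 X67.817 Y32.420
G1 X69.124 Y35.577
M5
G0 X96.843 Y75.580
M3 S733
G1 X109.084 Y68.796 F1051
G1 X112.416 Y43.813
G1 X99.477 Y62.189
G1 X69.148 Y54.164
G1 X72.687 Y17.678
M5
G0 X34.397 Y64.953
M3 S733
G1 X42.769 Y66.660 F1051
G1 X48.433 Y60.263
G1 X45.725 Y52.159
G1 X37.353 Y50.452
G1 X31.689 Y56.849
G1 X34.397 Y64.953
M5
G0 X0.000 Y0.000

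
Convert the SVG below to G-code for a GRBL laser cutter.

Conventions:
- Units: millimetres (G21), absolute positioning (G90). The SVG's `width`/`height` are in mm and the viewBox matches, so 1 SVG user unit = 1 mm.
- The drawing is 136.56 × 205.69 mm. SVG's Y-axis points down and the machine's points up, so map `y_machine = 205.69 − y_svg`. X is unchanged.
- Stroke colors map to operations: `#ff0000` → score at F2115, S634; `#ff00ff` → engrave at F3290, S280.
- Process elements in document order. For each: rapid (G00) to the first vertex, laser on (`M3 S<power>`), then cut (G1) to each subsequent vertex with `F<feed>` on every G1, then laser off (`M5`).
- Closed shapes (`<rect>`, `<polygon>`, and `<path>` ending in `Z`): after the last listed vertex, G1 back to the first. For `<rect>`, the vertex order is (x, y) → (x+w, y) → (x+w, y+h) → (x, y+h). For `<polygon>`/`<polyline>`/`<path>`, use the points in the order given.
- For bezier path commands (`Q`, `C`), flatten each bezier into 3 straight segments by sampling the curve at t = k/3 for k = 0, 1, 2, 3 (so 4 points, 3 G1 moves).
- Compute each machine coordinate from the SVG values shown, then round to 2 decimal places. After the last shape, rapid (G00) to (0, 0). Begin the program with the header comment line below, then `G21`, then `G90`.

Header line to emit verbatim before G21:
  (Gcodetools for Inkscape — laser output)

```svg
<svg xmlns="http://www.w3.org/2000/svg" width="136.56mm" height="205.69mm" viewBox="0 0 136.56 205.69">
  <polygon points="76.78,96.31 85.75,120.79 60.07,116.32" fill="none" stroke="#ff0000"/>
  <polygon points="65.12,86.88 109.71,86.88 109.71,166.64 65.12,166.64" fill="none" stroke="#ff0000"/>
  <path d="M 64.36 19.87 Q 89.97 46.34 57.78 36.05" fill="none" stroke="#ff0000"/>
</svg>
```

Since the viewBox matches the mm dimensions, user units are millimetres directly. The only transform is the Y-flip y_m = 205.69 − y_svg.

Shape 1 is a regular polygon drawn with `<polygon>`. Its stroke #ff0000 means score at S634, F2115. After flipping Y the toolpath is (76.78,109.38) → (85.75,84.90) → (60.07,89.37) → (76.78,109.38), returning to the start.

Shape 2 is a rectangle drawn with `<polygon>`. Its stroke #ff0000 means score at S634, F2115. After flipping Y the toolpath is (65.12,118.81) → (109.71,118.81) → (109.71,39.05) → (65.12,39.05) → (65.12,118.81), returning to the start.

Shape 3 is a quadratic bezier drawn with `<path>`. Its stroke #ff0000 means score at S634, F2115. After flipping Y the toolpath is (64.36,185.82) → (75.01,172.26) → (72.82,166.86) → (57.78,169.64).

(Gcodetools for Inkscape — laser output)
G21
G90
G00 X76.78 Y109.38
M3 S634
G1 X85.75 Y84.90 F2115
G1 X60.07 Y89.37 F2115
G1 X76.78 Y109.38 F2115
M5
G00 X65.12 Y118.81
M3 S634
G1 X109.71 Y118.81 F2115
G1 X109.71 Y39.05 F2115
G1 X65.12 Y39.05 F2115
G1 X65.12 Y118.81 F2115
M5
G00 X64.36 Y185.82
M3 S634
G1 X75.01 Y172.26 F2115
G1 X72.82 Y166.86 F2115
G1 X57.78 Y169.64 F2115
M5
G00 X0.00 Y0.00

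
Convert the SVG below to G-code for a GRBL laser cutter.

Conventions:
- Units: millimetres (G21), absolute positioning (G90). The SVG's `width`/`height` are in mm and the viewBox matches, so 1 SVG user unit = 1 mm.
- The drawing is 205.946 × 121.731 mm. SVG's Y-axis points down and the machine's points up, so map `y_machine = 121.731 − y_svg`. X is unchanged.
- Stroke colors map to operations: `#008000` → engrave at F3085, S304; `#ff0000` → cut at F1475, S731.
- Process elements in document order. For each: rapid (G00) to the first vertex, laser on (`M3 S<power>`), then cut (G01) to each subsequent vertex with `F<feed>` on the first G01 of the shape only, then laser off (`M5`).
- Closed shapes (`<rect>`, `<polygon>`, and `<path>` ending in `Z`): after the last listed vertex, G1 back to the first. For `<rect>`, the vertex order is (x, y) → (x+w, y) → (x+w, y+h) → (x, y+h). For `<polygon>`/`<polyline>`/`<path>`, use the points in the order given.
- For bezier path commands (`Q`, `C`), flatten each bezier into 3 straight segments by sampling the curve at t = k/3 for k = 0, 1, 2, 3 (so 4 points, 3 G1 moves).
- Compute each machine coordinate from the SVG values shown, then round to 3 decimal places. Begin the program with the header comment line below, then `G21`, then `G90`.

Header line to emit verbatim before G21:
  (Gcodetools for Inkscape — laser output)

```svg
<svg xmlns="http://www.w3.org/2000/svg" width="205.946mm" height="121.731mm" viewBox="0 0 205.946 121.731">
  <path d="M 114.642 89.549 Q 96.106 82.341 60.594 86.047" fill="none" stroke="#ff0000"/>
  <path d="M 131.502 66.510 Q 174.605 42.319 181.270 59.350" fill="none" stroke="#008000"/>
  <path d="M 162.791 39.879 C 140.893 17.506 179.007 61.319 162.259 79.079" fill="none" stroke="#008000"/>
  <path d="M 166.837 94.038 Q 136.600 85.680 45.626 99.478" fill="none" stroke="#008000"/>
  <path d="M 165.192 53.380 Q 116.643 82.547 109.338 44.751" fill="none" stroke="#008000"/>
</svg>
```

(Gcodetools for Inkscape — laser output)
G21
G90
G00 X114.642 Y32.182
M3 S731
G01 X100.398 Y35.775 F1475
G01 X82.382 Y36.942
G01 X60.594 Y35.684
M5
G00 X131.502 Y55.221
M3 S304
G01 X156.189 Y66.768 F3085
G01 X172.778 Y69.155
G01 X181.270 Y62.381
M5
G00 X162.791 Y81.852
M3 S304
G01 X156.642 Y85.579 F3085
G01 X164.974 Y65.680
G01 X162.259 Y42.652
M5
G00 X166.837 Y27.693
M3 S304
G01 X139.930 Y30.803 F3085
G01 X99.527 Y28.990
G01 X45.626 Y22.253
M5
G00 X165.192 Y68.351
M3 S304
G01 X137.409 Y56.347 F3085
G01 X118.791 Y59.223
G01 X109.338 Y76.980
M5

Since the viewBox matches the mm dimensions, user units are millimetres directly. The only transform is the Y-flip y_m = 121.731 − y_svg.

Shape 1 is a quadratic bezier drawn with `<path>`. Its stroke #ff0000 means cut at S731, F1475. After flipping Y the toolpath is (114.642,32.182) → (100.398,35.775) → (82.382,36.942) → (60.594,35.684).

Shape 2 is a quadratic bezier drawn with `<path>`. Its stroke #008000 means engrave at S304, F3085. After flipping Y the toolpath is (131.502,55.221) → (156.189,66.768) → (172.778,69.155) → (181.270,62.381).

Shape 3 is a cubic bezier drawn with `<path>`. Its stroke #008000 means engrave at S304, F3085. After flipping Y the toolpath is (162.791,81.852) → (156.642,85.579) → (164.974,65.680) → (162.259,42.652).

Shape 4 is a quadratic bezier drawn with `<path>`. Its stroke #008000 means engrave at S304, F3085. After flipping Y the toolpath is (166.837,27.693) → (139.930,30.803) → (99.527,28.990) → (45.626,22.253).

Shape 5 is a quadratic bezier drawn with `<path>`. Its stroke #008000 means engrave at S304, F3085. After flipping Y the toolpath is (165.192,68.351) → (137.409,56.347) → (118.791,59.223) → (109.338,76.980).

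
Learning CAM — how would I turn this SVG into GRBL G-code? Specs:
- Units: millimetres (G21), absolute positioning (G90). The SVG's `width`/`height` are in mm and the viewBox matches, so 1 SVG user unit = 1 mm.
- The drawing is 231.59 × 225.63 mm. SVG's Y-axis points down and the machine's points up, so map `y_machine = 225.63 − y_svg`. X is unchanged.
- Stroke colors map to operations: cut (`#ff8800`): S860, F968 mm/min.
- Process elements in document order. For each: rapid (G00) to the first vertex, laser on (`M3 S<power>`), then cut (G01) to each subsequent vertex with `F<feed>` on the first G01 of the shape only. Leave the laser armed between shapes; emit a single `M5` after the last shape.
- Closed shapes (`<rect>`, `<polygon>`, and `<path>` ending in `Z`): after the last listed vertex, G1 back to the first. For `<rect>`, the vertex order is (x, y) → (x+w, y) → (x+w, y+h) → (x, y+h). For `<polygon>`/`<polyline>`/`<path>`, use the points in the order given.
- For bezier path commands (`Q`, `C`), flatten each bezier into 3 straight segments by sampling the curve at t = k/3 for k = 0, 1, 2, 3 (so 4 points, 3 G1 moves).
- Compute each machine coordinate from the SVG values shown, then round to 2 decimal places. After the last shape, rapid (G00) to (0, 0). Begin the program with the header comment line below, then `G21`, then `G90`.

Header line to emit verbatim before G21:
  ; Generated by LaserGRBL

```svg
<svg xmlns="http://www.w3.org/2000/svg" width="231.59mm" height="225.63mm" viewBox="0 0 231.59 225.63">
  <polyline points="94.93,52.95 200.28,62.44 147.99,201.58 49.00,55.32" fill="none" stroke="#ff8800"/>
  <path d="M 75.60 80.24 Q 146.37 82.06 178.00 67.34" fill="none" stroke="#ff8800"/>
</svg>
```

; Generated by LaserGRBL
G21
G90
G00 X94.93 Y172.68
M3 S860
G01 X200.28 Y163.19 F968
G01 X147.99 Y24.05
G01 X49.00 Y170.31
G00 X75.60 Y145.39
M3 S860
G01 X118.43 Y146.01 F968
G01 X152.56 Y150.31
G01 X178.00 Y158.29
M5
G00 X0.00 Y0.00

viewBox `0 0 231.59 225.63` with mm width/height → 1 unit = 1 mm. Flip: y_m = 225.63 − y_svg.

**Shape 1** — `<polyline>` open polyline, stroke `#ff8800` → cut (S860, F968). Machine vertices: (94.93,172.68) → (200.28,163.19) → (147.99,24.05) → (49.00,170.31). Open path.

**Shape 2** — `<path>` quadratic bezier, stroke `#ff8800` → cut (S860, F968). Control points (SVG): P0=(75.60,80.24), P1=(146.37,82.06), P2=(178.00,67.34); sampled at t=k/3. Machine vertices: (75.60,145.39) → (118.43,146.01) → (152.56,150.31) → (178.00,158.29). Open path.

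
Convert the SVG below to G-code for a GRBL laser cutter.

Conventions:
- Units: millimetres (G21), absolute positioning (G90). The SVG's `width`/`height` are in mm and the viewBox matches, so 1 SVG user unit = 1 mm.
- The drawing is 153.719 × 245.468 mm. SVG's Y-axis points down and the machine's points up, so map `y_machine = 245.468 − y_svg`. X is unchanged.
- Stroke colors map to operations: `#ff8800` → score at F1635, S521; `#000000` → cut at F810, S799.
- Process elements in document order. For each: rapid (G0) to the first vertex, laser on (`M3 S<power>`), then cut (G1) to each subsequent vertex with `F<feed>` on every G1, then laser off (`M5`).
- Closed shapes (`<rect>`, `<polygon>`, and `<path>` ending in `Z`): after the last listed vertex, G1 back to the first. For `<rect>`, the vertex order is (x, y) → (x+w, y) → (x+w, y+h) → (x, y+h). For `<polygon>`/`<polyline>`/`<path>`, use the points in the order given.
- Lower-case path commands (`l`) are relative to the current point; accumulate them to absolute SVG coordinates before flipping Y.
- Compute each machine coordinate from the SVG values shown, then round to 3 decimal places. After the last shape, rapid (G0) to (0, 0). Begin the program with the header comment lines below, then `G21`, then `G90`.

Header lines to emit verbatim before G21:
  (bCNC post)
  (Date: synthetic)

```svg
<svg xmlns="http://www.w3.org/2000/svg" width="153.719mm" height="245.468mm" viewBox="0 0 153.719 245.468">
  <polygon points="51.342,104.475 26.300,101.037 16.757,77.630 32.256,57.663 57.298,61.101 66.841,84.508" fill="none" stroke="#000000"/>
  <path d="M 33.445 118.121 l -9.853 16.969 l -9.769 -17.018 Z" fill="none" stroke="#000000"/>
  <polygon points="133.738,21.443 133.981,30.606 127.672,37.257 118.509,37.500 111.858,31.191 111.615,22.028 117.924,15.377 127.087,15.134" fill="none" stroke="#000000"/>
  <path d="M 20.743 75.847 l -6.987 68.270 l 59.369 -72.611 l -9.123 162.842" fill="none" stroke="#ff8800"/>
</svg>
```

1 u = 1 mm; y_m = 245.468 − y.

[1] `<polygon>` regular polygon, #000000→cut S799 F810: (51.342,140.993) → (26.300,144.431) → (16.757,167.838) → (32.256,187.805) → (57.298,184.367) → (66.841,160.960) → (51.342,140.993) (closed)

[2] `<path>` regular polygon, #000000→cut S799 F810: (33.445,127.347) → (23.592,110.378) → (13.823,127.396) → (33.445,127.347) (closed)

[3] `<polygon>` regular polygon, #000000→cut S799 F810: (133.738,224.025) → (133.981,214.862) → (127.672,208.211) → (118.509,207.968) → (111.858,214.277) → (111.615,223.440) → (117.924,230.091) → (127.087,230.334) → (133.738,224.025) (closed)

[4] `<path>` open polyline, #ff8800→score S521 F1635: (20.743,169.621) → (13.756,101.351) → (73.125,173.962) → (64.002,11.120)

(bCNC post)
(Date: synthetic)
G21
G90
G0 X51.342 Y140.993
M3 S799
G1 X26.300 Y144.431 F810
G1 X16.757 Y167.838 F810
G1 X32.256 Y187.805 F810
G1 X57.298 Y184.367 F810
G1 X66.841 Y160.960 F810
G1 X51.342 Y140.993 F810
M5
G0 X33.445 Y127.347
M3 S799
G1 X23.592 Y110.378 F810
G1 X13.823 Y127.396 F810
G1 X33.445 Y127.347 F810
M5
G0 X133.738 Y224.025
M3 S799
G1 X133.981 Y214.862 F810
G1 X127.672 Y208.211 F810
G1 X118.509 Y207.968 F810
G1 X111.858 Y214.277 F810
G1 X111.615 Y223.440 F810
G1 X117.924 Y230.091 F810
G1 X127.087 Y230.334 F810
G1 X133.738 Y224.025 F810
M5
G0 X20.743 Y169.621
M3 S521
G1 X13.756 Y101.351 F1635
G1 X73.125 Y173.962 F1635
G1 X64.002 Y11.120 F1635
M5
G0 X0.000 Y0.000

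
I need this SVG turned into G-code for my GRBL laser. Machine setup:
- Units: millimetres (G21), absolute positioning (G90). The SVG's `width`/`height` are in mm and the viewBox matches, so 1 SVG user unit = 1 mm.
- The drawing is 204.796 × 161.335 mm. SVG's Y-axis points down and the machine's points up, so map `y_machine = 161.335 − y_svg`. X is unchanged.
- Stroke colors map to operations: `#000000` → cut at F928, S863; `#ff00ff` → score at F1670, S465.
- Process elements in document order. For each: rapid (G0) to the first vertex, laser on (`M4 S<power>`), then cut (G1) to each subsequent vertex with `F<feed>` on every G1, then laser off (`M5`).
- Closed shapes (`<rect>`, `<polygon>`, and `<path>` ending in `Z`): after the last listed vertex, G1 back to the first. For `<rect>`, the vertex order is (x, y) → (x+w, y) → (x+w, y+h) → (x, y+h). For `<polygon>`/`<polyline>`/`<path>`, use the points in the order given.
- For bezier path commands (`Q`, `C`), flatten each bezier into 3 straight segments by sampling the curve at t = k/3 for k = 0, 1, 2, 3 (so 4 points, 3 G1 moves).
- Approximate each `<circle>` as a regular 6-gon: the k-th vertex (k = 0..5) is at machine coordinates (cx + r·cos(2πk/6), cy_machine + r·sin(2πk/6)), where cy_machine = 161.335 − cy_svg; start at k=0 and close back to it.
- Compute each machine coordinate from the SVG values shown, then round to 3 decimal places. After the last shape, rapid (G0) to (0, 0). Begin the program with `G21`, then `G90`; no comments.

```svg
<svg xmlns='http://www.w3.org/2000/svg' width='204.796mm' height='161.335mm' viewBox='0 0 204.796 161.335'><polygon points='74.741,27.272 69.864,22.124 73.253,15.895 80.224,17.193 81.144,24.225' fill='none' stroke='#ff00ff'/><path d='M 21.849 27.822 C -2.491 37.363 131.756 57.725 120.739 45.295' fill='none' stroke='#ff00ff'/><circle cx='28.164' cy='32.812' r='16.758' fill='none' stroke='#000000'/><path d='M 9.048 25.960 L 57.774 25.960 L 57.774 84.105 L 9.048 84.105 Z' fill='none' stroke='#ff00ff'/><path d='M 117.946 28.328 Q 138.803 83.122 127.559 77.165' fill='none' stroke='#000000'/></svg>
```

G21
G90
G0 X74.741 Y134.063
M4 S465
G1 X69.864 Y139.211 F1670
G1 X73.253 Y145.440 F1670
G1 X80.224 Y144.142 F1670
G1 X81.144 Y137.110 F1670
G1 X74.741 Y134.063 F1670
M5
G0 X21.849 Y133.513
M4 S465
G1 X39.118 Y121.980 F1670
G1 X94.588 Y112.925 F1670
G1 X120.739 Y116.040 F1670
M5
G0 X44.922 Y128.523
M4 S863
G1 X36.543 Y143.036 F928
G1 X19.785 Y143.036 F928
G1 X11.406 Y128.523 F928
G1 X19.785 Y114.010 F928
G1 X36.543 Y114.010 F928
G1 X44.922 Y128.523 F928
M5
G0 X9.048 Y135.375
M4 S465
G1 X57.774 Y135.375 F1670
G1 X57.774 Y77.230 F1670
G1 X9.048 Y77.230 F1670
G1 X9.048 Y135.375 F1670
M5
G0 X117.946 Y133.007
M4 S863
G1 X128.284 Y103.228 F928
G1 X131.488 Y86.949 F928
G1 X127.559 Y84.170 F928
M5
G0 X0.000 Y0.000

Since the viewBox matches the mm dimensions, user units are millimetres directly. The only transform is the Y-flip y_m = 161.335 − y_svg.

Shape 1 is a regular polygon drawn with `<polygon>`. Its stroke #ff00ff means score at S465, F1670. After flipping Y the toolpath is (74.741,134.063) → (69.864,139.211) → (73.253,145.440) → (80.224,144.142) → (81.144,137.110) → (74.741,134.063), returning to the start.

Shape 2 is a cubic bezier drawn with `<path>`. Its stroke #ff00ff means score at S465, F1670. After flipping Y the toolpath is (21.849,133.513) → (39.118,121.980) → (94.588,112.925) → (120.739,116.040).

Shape 3 is a circle drawn with `<circle>`. Its stroke #000000 means cut at S863, F928. After flipping Y the toolpath is (44.922,128.523) → (36.543,143.036) → (19.785,143.036) → (11.406,128.523) → (19.785,114.010) → (36.543,114.010) → (44.922,128.523), returning to the start.

Shape 4 is a rectangle drawn with `<path>`. Its stroke #ff00ff means score at S465, F1670. After flipping Y the toolpath is (9.048,135.375) → (57.774,135.375) → (57.774,77.230) → (9.048,77.230) → (9.048,135.375), returning to the start.

Shape 5 is a quadratic bezier drawn with `<path>`. Its stroke #000000 means cut at S863, F928. After flipping Y the toolpath is (117.946,133.007) → (128.284,103.228) → (131.488,86.949) → (127.559,84.170).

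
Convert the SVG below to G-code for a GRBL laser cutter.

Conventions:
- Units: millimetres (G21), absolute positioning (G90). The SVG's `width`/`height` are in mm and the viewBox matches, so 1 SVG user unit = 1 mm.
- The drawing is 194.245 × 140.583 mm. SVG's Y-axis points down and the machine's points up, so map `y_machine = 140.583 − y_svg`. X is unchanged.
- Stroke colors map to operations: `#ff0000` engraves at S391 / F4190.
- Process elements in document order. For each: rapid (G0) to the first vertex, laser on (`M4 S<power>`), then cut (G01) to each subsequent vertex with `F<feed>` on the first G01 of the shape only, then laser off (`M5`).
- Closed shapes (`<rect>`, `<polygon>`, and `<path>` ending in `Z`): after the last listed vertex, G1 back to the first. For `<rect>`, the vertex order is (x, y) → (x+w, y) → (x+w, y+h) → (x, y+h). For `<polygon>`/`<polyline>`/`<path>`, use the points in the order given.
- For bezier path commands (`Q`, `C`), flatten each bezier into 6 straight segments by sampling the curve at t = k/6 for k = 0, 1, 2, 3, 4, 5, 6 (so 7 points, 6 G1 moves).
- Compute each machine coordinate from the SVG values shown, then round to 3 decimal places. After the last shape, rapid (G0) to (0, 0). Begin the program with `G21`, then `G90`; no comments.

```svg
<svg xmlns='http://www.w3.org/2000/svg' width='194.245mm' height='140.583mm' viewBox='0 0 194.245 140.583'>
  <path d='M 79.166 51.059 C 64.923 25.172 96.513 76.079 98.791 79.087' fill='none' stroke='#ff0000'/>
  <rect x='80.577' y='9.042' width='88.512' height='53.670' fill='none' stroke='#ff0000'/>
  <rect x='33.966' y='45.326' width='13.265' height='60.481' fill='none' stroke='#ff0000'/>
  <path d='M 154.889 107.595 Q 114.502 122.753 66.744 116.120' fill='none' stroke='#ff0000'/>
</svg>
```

1 u = 1 mm; y_m = 140.583 − y.

[1] `<path>` cubic bezier, #ff0000→engrave S391 F4190: (79.166,89.524) → (75.516,96.645) → (77.418,94.431) → (82.783,86.346) → (89.525,75.852) → (95.557,66.414) → (98.791,61.496)

[2] `<rect>` rectangle, #ff0000→engrave S391 F4190: (80.577,131.541) → (169.089,131.541) → (169.089,77.871) → (80.577,77.871) → (80.577,131.541) (closed)

[3] `<rect>` rectangle, #ff0000→engrave S391 F4190: (33.966,95.257) → (47.231,95.257) → (47.231,34.776) → (33.966,34.776) → (33.966,95.257) (closed)

[4] `<path>` quadratic bezier, #ff0000→engrave S391 F4190: (154.889,32.988) → (141.222,28.541) → (127.145,25.304) → (112.659,23.278) → (97.764,22.462) → (82.459,22.857) → (66.744,24.463)

G21
G90
G0 X79.166 Y89.524
M4 S391
G01 X75.516 Y96.645 F4190
G01 X77.418 Y94.431
G01 X82.783 Y86.346
G01 X89.525 Y75.852
G01 X95.557 Y66.414
G01 X98.791 Y61.496
M5
G0 X80.577 Y131.541
M4 S391
G01 X169.089 Y131.541 F4190
G01 X169.089 Y77.871
G01 X80.577 Y77.871
G01 X80.577 Y131.541
M5
G0 X33.966 Y95.257
M4 S391
G01 X47.231 Y95.257 F4190
G01 X47.231 Y34.776
G01 X33.966 Y34.776
G01 X33.966 Y95.257
M5
G0 X154.889 Y32.988
M4 S391
G01 X141.222 Y28.541 F4190
G01 X127.145 Y25.304
G01 X112.659 Y23.278
G01 X97.764 Y22.462
G01 X82.459 Y22.857
G01 X66.744 Y24.463
M5
G0 X0.000 Y0.000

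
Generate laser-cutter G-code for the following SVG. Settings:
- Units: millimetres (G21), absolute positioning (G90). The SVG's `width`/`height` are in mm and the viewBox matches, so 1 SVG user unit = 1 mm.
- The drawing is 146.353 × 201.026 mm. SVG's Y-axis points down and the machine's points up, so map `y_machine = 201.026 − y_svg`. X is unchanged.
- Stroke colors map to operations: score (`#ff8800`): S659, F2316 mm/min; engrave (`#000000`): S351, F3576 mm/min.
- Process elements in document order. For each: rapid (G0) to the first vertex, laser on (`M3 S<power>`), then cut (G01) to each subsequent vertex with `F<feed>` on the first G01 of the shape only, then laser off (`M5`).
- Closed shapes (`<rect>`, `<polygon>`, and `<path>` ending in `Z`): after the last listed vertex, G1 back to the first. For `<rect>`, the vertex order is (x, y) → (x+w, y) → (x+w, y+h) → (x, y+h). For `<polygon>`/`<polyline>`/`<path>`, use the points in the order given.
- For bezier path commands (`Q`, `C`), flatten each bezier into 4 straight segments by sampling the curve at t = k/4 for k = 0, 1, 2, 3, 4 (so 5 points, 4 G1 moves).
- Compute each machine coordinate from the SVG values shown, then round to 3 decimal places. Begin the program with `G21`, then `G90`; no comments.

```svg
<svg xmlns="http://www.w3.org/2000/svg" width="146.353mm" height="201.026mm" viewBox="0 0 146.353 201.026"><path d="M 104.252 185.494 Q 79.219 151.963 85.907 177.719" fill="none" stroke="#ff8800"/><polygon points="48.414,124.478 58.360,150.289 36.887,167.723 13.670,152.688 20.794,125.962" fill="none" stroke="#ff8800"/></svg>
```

1 u = 1 mm; y_m = 201.026 − y.

[1] `<path>` quadratic bezier, #ff8800→score S659 F2316: (104.252,15.532) → (93.718,28.592) → (87.149,34.241) → (84.546,32.480) → (85.907,23.307)

[2] `<polygon>` regular polygon, #ff8800→score S659 F2316: (48.414,76.548) → (58.360,50.737) → (36.887,33.303) → (13.670,48.338) → (20.794,75.064) → (48.414,76.548) (closed)

G21
G90
G0 X104.252 Y15.532
M3 S659
G01 X93.718 Y28.592 F2316
G01 X87.149 Y34.241
G01 X84.546 Y32.480
G01 X85.907 Y23.307
M5
G0 X48.414 Y76.548
M3 S659
G01 X58.360 Y50.737 F2316
G01 X36.887 Y33.303
G01 X13.670 Y48.338
G01 X20.794 Y75.064
G01 X48.414 Y76.548
M5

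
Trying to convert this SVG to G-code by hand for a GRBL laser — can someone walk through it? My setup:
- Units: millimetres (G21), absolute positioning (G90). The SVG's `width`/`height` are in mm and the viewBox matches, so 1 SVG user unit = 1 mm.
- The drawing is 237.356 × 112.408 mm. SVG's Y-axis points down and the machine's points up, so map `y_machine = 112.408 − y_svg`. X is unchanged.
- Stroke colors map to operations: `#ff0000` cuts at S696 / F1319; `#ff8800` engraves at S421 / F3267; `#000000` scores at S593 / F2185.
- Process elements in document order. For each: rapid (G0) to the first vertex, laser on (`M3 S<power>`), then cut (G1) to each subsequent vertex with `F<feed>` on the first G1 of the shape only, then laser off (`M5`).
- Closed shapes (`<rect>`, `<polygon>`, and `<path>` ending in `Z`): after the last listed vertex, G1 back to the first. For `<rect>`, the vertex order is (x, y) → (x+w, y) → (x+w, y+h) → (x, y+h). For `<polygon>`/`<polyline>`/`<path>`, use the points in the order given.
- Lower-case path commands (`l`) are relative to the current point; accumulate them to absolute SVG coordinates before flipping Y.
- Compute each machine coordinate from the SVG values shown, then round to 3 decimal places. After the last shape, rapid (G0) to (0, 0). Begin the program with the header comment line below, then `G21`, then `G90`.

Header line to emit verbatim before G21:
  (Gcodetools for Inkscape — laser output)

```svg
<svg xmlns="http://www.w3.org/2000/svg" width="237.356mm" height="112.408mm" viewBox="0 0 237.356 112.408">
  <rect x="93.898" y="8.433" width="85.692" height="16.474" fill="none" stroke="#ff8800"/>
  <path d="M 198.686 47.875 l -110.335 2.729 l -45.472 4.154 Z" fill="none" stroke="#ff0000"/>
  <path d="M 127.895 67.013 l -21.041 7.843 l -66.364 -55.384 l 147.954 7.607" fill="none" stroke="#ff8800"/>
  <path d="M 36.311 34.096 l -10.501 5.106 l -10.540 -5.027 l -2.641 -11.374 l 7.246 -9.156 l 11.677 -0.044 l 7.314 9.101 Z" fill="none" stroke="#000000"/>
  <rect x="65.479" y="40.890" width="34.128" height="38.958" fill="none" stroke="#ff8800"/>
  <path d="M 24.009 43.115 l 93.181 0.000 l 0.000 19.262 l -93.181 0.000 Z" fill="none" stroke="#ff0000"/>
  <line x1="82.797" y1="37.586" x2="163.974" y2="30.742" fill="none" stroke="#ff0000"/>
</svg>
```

(Gcodetools for Inkscape — laser output)
G21
G90
G0 X93.898 Y103.975
M3 S421
G1 X179.590 Y103.975 F3267
G1 X179.590 Y87.501
G1 X93.898 Y87.501
G1 X93.898 Y103.975
M5
G0 X198.686 Y64.533
M3 S696
G1 X88.351 Y61.804 F1319
G1 X42.879 Y57.650
G1 X198.686 Y64.533
M5
G0 X127.895 Y45.395
M3 S421
G1 X106.854 Y37.552 F3267
G1 X40.490 Y92.936
G1 X188.444 Y85.329
M5
G0 X36.311 Y78.312
M3 S593
G1 X25.810 Y73.206 F2185
G1 X15.270 Y78.233
G1 X12.629 Y89.607
G1 X19.875 Y98.763
G1 X31.552 Y98.807
G1 X38.866 Y89.706
G1 X36.311 Y78.312
M5
G0 X65.479 Y71.518
M3 S421
G1 X99.607 Y71.518 F3267
G1 X99.607 Y32.560
G1 X65.479 Y32.560
G1 X65.479 Y71.518
M5
G0 X24.009 Y69.293
M3 S696
G1 X117.190 Y69.293 F1319
G1 X117.190 Y50.031
G1 X24.009 Y50.031
G1 X24.009 Y69.293
M5
G0 X82.797 Y74.822
M3 S696
G1 X163.974 Y81.666 F1319
M5
G0 X0.000 Y0.000

1 u = 1 mm; y_m = 112.408 − y.

[1] `<rect>` rectangle, #ff8800→engrave S421 F3267: (93.898,103.975) → (179.590,103.975) → (179.590,87.501) → (93.898,87.501) → (93.898,103.975) (closed)

[2] `<path>` closed polygon, #ff0000→cut S696 F1319: (198.686,64.533) → (88.351,61.804) → (42.879,57.650) → (198.686,64.533) (closed)

[3] `<path>` open polyline, #ff8800→engrave S421 F3267: (127.895,45.395) → (106.854,37.552) → (40.490,92.936) → (188.444,85.329)

[4] `<path>` regular polygon, #000000→score S593 F2185: (36.311,78.312) → (25.810,73.206) → (15.270,78.233) → (12.629,89.607) → (19.875,98.763) → (31.552,98.807) → (38.866,89.706) → (36.311,78.312) (closed)

[5] `<rect>` rectangle, #ff8800→engrave S421 F3267: (65.479,71.518) → (99.607,71.518) → (99.607,32.560) → (65.479,32.560) → (65.479,71.518) (closed)

[6] `<path>` rectangle, #ff0000→cut S696 F1319: (24.009,69.293) → (117.190,69.293) → (117.190,50.031) → (24.009,50.031) → (24.009,69.293) (closed)

[7] `<line>` line segment, #ff0000→cut S696 F1319: (82.797,74.822) → (163.974,81.666)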